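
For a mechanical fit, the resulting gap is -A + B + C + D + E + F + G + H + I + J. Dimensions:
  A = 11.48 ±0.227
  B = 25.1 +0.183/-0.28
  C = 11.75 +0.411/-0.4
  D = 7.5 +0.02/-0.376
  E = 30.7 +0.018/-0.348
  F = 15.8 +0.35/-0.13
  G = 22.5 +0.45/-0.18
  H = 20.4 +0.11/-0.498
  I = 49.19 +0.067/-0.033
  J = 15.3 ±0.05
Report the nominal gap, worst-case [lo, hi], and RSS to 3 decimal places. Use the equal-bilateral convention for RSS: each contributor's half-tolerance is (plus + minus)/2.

nominal=186.760 wc=[184.238,188.646] rss=0.772

Stack each dimension's contribution:
  -A: nom -11.480 → Σnom=-11.480; wc +0.227/-0.227 → slack +0.227/-0.227; half-tol=0.227, Σhalf²=0.051529
  +B: nom +25.100 → Σnom=13.620; wc +0.183/-0.280 → slack +0.410/-0.507; half-tol=0.232, Σhalf²=0.105121
  +C: nom +11.750 → Σnom=25.370; wc +0.411/-0.400 → slack +0.821/-0.907; half-tol=0.405, Σhalf²=0.269551
  +D: nom +7.500 → Σnom=32.870; wc +0.020/-0.376 → slack +0.841/-1.283; half-tol=0.198, Σhalf²=0.308756
  +E: nom +30.700 → Σnom=63.570; wc +0.018/-0.348 → slack +0.859/-1.631; half-tol=0.183, Σhalf²=0.342245
  +F: nom +15.800 → Σnom=79.370; wc +0.350/-0.130 → slack +1.209/-1.761; half-tol=0.240, Σhalf²=0.399844
  +G: nom +22.500 → Σnom=101.870; wc +0.450/-0.180 → slack +1.659/-1.941; half-tol=0.315, Σhalf²=0.499069
  +H: nom +20.400 → Σnom=122.270; wc +0.110/-0.498 → slack +1.769/-2.439; half-tol=0.304, Σhalf²=0.591485
  +I: nom +49.190 → Σnom=171.460; wc +0.067/-0.033 → slack +1.836/-2.472; half-tol=0.050, Σhalf²=0.593985
  +J: nom +15.300 → Σnom=186.760; wc +0.050/-0.050 → slack +1.886/-2.522; half-tol=0.050, Σhalf²=0.596485
Nominal = 186.760. Worst-case = [186.760 - 2.522, 186.760 + 1.886] = [184.238, 188.646]. RSS = √0.596485 = 0.772.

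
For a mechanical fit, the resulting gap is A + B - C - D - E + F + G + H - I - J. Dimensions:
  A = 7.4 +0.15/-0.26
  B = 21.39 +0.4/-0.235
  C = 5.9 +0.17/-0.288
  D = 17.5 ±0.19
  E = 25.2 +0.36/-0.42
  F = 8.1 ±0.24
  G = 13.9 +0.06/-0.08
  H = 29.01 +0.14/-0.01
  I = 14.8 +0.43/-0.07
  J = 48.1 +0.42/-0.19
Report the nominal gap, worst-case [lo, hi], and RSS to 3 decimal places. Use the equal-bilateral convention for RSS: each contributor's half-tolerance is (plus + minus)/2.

nominal=-31.700 wc=[-34.095,-29.552] rss=0.779

Stack each dimension's contribution:
  +A: nom +7.400 → Σnom=7.400; wc +0.150/-0.260 → slack +0.150/-0.260; half-tol=0.205, Σhalf²=0.042025
  +B: nom +21.390 → Σnom=28.790; wc +0.400/-0.235 → slack +0.550/-0.495; half-tol=0.318, Σhalf²=0.142831
  -C: nom -5.900 → Σnom=22.890; wc +0.288/-0.170 → slack +0.838/-0.665; half-tol=0.229, Σhalf²=0.195272
  -D: nom -17.500 → Σnom=5.390; wc +0.190/-0.190 → slack +1.028/-0.855; half-tol=0.190, Σhalf²=0.231372
  -E: nom -25.200 → Σnom=-19.810; wc +0.420/-0.360 → slack +1.448/-1.215; half-tol=0.390, Σhalf²=0.383472
  +F: nom +8.100 → Σnom=-11.710; wc +0.240/-0.240 → slack +1.688/-1.455; half-tol=0.240, Σhalf²=0.441072
  +G: nom +13.900 → Σnom=2.190; wc +0.060/-0.080 → slack +1.748/-1.535; half-tol=0.070, Σhalf²=0.445972
  +H: nom +29.010 → Σnom=31.200; wc +0.140/-0.010 → slack +1.888/-1.545; half-tol=0.075, Σhalf²=0.451597
  -I: nom -14.800 → Σnom=16.400; wc +0.070/-0.430 → slack +1.958/-1.975; half-tol=0.250, Σhalf²=0.514097
  -J: nom -48.100 → Σnom=-31.700; wc +0.190/-0.420 → slack +2.148/-2.395; half-tol=0.305, Σhalf²=0.607122
Nominal = -31.700. Worst-case = [-31.700 - 2.395, -31.700 + 2.148] = [-34.095, -29.552]. RSS = √0.607122 = 0.779.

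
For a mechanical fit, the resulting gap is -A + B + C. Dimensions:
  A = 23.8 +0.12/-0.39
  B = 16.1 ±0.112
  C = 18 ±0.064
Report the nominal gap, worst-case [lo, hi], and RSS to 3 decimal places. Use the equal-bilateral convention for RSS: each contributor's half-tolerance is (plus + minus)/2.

nominal=10.300 wc=[10.004,10.866] rss=0.286

Stack each dimension's contribution:
  -A: nom -23.800 → Σnom=-23.800; wc +0.390/-0.120 → slack +0.390/-0.120; half-tol=0.255, Σhalf²=0.065025
  +B: nom +16.100 → Σnom=-7.700; wc +0.112/-0.112 → slack +0.502/-0.232; half-tol=0.112, Σhalf²=0.077569
  +C: nom +18.000 → Σnom=10.300; wc +0.064/-0.064 → slack +0.566/-0.296; half-tol=0.064, Σhalf²=0.081665
Nominal = 10.300. Worst-case = [10.300 - 0.296, 10.300 + 0.566] = [10.004, 10.866]. RSS = √0.081665 = 0.286.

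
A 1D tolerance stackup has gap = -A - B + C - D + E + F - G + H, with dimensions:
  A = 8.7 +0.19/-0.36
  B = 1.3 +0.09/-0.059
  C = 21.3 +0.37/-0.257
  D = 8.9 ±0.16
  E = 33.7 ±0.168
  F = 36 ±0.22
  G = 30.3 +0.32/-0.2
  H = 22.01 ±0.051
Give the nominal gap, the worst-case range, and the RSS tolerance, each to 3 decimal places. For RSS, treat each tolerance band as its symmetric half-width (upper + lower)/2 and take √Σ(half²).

Stack each dimension's contribution:
  -A: nom -8.700 → Σnom=-8.700; wc +0.360/-0.190 → slack +0.360/-0.190; half-tol=0.275, Σhalf²=0.075625
  -B: nom -1.300 → Σnom=-10.000; wc +0.059/-0.090 → slack +0.419/-0.280; half-tol=0.074, Σhalf²=0.081175
  +C: nom +21.300 → Σnom=11.300; wc +0.370/-0.257 → slack +0.789/-0.537; half-tol=0.314, Σhalf²=0.179457
  -D: nom -8.900 → Σnom=2.400; wc +0.160/-0.160 → slack +0.949/-0.697; half-tol=0.160, Σhalf²=0.205058
  +E: nom +33.700 → Σnom=36.100; wc +0.168/-0.168 → slack +1.117/-0.865; half-tol=0.168, Σhalf²=0.233282
  +F: nom +36.000 → Σnom=72.100; wc +0.220/-0.220 → slack +1.337/-1.085; half-tol=0.220, Σhalf²=0.281682
  -G: nom -30.300 → Σnom=41.800; wc +0.200/-0.320 → slack +1.537/-1.405; half-tol=0.260, Σhalf²=0.349282
  +H: nom +22.010 → Σnom=63.810; wc +0.051/-0.051 → slack +1.588/-1.456; half-tol=0.051, Σhalf²=0.351883
Nominal = 63.810. Worst-case = [63.810 - 1.456, 63.810 + 1.588] = [62.354, 65.398]. RSS = √0.351883 = 0.593.

nominal=63.810 wc=[62.354,65.398] rss=0.593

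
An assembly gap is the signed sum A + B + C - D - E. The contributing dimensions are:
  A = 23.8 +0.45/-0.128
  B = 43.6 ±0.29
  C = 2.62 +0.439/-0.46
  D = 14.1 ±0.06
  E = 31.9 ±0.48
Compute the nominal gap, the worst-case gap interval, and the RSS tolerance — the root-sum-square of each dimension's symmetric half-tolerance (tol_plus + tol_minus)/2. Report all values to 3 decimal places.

nominal=24.020 wc=[22.602,25.739] rss=0.777

Stack each dimension's contribution:
  +A: nom +23.800 → Σnom=23.800; wc +0.450/-0.128 → slack +0.450/-0.128; half-tol=0.289, Σhalf²=0.083521
  +B: nom +43.600 → Σnom=67.400; wc +0.290/-0.290 → slack +0.740/-0.418; half-tol=0.290, Σhalf²=0.167621
  +C: nom +2.620 → Σnom=70.020; wc +0.439/-0.460 → slack +1.179/-0.878; half-tol=0.450, Σhalf²=0.369671
  -D: nom -14.100 → Σnom=55.920; wc +0.060/-0.060 → slack +1.239/-0.938; half-tol=0.060, Σhalf²=0.373271
  -E: nom -31.900 → Σnom=24.020; wc +0.480/-0.480 → slack +1.719/-1.418; half-tol=0.480, Σhalf²=0.603671
Nominal = 24.020. Worst-case = [24.020 - 1.418, 24.020 + 1.719] = [22.602, 25.739]. RSS = √0.603671 = 0.777.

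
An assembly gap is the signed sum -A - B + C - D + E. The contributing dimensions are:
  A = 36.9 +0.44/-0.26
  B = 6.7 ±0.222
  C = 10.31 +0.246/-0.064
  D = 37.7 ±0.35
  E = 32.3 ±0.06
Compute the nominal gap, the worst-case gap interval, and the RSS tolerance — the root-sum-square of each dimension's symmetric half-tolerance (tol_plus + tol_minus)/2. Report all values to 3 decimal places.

Stack each dimension's contribution:
  -A: nom -36.900 → Σnom=-36.900; wc +0.260/-0.440 → slack +0.260/-0.440; half-tol=0.350, Σhalf²=0.122500
  -B: nom -6.700 → Σnom=-43.600; wc +0.222/-0.222 → slack +0.482/-0.662; half-tol=0.222, Σhalf²=0.171784
  +C: nom +10.310 → Σnom=-33.290; wc +0.246/-0.064 → slack +0.728/-0.726; half-tol=0.155, Σhalf²=0.195809
  -D: nom -37.700 → Σnom=-70.990; wc +0.350/-0.350 → slack +1.078/-1.076; half-tol=0.350, Σhalf²=0.318309
  +E: nom +32.300 → Σnom=-38.690; wc +0.060/-0.060 → slack +1.138/-1.136; half-tol=0.060, Σhalf²=0.321909
Nominal = -38.690. Worst-case = [-38.690 - 1.136, -38.690 + 1.138] = [-39.826, -37.552]. RSS = √0.321909 = 0.567.

nominal=-38.690 wc=[-39.826,-37.552] rss=0.567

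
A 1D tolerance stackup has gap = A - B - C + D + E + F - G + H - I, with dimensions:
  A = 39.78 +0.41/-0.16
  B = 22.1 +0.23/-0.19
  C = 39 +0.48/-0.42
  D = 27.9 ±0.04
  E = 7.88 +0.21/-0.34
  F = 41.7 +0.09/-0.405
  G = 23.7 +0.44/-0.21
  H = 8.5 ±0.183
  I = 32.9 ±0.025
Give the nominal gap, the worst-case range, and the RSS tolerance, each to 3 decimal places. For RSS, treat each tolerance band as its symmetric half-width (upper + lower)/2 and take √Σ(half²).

nominal=8.060 wc=[5.757,9.838] rss=0.778

Stack each dimension's contribution:
  +A: nom +39.780 → Σnom=39.780; wc +0.410/-0.160 → slack +0.410/-0.160; half-tol=0.285, Σhalf²=0.081225
  -B: nom -22.100 → Σnom=17.680; wc +0.190/-0.230 → slack +0.600/-0.390; half-tol=0.210, Σhalf²=0.125325
  -C: nom -39.000 → Σnom=-21.320; wc +0.420/-0.480 → slack +1.020/-0.870; half-tol=0.450, Σhalf²=0.327825
  +D: nom +27.900 → Σnom=6.580; wc +0.040/-0.040 → slack +1.060/-0.910; half-tol=0.040, Σhalf²=0.329425
  +E: nom +7.880 → Σnom=14.460; wc +0.210/-0.340 → slack +1.270/-1.250; half-tol=0.275, Σhalf²=0.405050
  +F: nom +41.700 → Σnom=56.160; wc +0.090/-0.405 → slack +1.360/-1.655; half-tol=0.247, Σhalf²=0.466306
  -G: nom -23.700 → Σnom=32.460; wc +0.210/-0.440 → slack +1.570/-2.095; half-tol=0.325, Σhalf²=0.571931
  +H: nom +8.500 → Σnom=40.960; wc +0.183/-0.183 → slack +1.753/-2.278; half-tol=0.183, Σhalf²=0.605420
  -I: nom -32.900 → Σnom=8.060; wc +0.025/-0.025 → slack +1.778/-2.303; half-tol=0.025, Σhalf²=0.606045
Nominal = 8.060. Worst-case = [8.060 - 2.303, 8.060 + 1.778] = [5.757, 9.838]. RSS = √0.606045 = 0.778.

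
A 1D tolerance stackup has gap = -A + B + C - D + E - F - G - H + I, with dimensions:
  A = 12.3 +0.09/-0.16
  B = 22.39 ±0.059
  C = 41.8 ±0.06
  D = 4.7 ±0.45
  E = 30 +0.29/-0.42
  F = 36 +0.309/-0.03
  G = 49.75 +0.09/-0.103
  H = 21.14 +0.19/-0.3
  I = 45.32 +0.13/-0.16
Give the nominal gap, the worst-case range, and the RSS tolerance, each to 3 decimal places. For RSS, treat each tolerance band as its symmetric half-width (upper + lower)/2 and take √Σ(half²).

nominal=15.620 wc=[13.792,17.202] rss=0.686

Stack each dimension's contribution:
  -A: nom -12.300 → Σnom=-12.300; wc +0.160/-0.090 → slack +0.160/-0.090; half-tol=0.125, Σhalf²=0.015625
  +B: nom +22.390 → Σnom=10.090; wc +0.059/-0.059 → slack +0.219/-0.149; half-tol=0.059, Σhalf²=0.019106
  +C: nom +41.800 → Σnom=51.890; wc +0.060/-0.060 → slack +0.279/-0.209; half-tol=0.060, Σhalf²=0.022706
  -D: nom -4.700 → Σnom=47.190; wc +0.450/-0.450 → slack +0.729/-0.659; half-tol=0.450, Σhalf²=0.225206
  +E: nom +30.000 → Σnom=77.190; wc +0.290/-0.420 → slack +1.019/-1.079; half-tol=0.355, Σhalf²=0.351231
  -F: nom -36.000 → Σnom=41.190; wc +0.030/-0.309 → slack +1.049/-1.388; half-tol=0.169, Σhalf²=0.379961
  -G: nom -49.750 → Σnom=-8.560; wc +0.103/-0.090 → slack +1.152/-1.478; half-tol=0.097, Σhalf²=0.389274
  -H: nom -21.140 → Σnom=-29.700; wc +0.300/-0.190 → slack +1.452/-1.668; half-tol=0.245, Σhalf²=0.449299
  +I: nom +45.320 → Σnom=15.620; wc +0.130/-0.160 → slack +1.582/-1.828; half-tol=0.145, Σhalf²=0.470324
Nominal = 15.620. Worst-case = [15.620 - 1.828, 15.620 + 1.582] = [13.792, 17.202]. RSS = √0.470324 = 0.686.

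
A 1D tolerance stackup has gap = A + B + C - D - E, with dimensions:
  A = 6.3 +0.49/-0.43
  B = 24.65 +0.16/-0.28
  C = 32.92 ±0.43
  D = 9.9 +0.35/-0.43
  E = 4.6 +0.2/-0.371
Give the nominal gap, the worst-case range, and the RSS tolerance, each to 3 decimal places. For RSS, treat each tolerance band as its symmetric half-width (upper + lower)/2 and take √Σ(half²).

Stack each dimension's contribution:
  +A: nom +6.300 → Σnom=6.300; wc +0.490/-0.430 → slack +0.490/-0.430; half-tol=0.460, Σhalf²=0.211600
  +B: nom +24.650 → Σnom=30.950; wc +0.160/-0.280 → slack +0.650/-0.710; half-tol=0.220, Σhalf²=0.260000
  +C: nom +32.920 → Σnom=63.870; wc +0.430/-0.430 → slack +1.080/-1.140; half-tol=0.430, Σhalf²=0.444900
  -D: nom -9.900 → Σnom=53.970; wc +0.430/-0.350 → slack +1.510/-1.490; half-tol=0.390, Σhalf²=0.597000
  -E: nom -4.600 → Σnom=49.370; wc +0.371/-0.200 → slack +1.881/-1.690; half-tol=0.285, Σhalf²=0.678510
Nominal = 49.370. Worst-case = [49.370 - 1.690, 49.370 + 1.881] = [47.680, 51.251]. RSS = √0.678510 = 0.824.

nominal=49.370 wc=[47.680,51.251] rss=0.824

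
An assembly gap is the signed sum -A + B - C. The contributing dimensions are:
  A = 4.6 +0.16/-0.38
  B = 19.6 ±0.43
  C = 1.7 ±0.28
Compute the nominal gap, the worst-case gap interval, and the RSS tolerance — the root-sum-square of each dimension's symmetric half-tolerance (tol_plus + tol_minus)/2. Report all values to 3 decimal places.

Stack each dimension's contribution:
  -A: nom -4.600 → Σnom=-4.600; wc +0.380/-0.160 → slack +0.380/-0.160; half-tol=0.270, Σhalf²=0.072900
  +B: nom +19.600 → Σnom=15.000; wc +0.430/-0.430 → slack +0.810/-0.590; half-tol=0.430, Σhalf²=0.257800
  -C: nom -1.700 → Σnom=13.300; wc +0.280/-0.280 → slack +1.090/-0.870; half-tol=0.280, Σhalf²=0.336200
Nominal = 13.300. Worst-case = [13.300 - 0.870, 13.300 + 1.090] = [12.430, 14.390]. RSS = √0.336200 = 0.580.

nominal=13.300 wc=[12.430,14.390] rss=0.580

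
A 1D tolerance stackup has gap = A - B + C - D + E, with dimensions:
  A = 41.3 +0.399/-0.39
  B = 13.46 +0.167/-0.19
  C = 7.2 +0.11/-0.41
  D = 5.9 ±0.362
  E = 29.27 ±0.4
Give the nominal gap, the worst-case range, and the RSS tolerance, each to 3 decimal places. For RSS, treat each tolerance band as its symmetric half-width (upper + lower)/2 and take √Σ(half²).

Stack each dimension's contribution:
  +A: nom +41.300 → Σnom=41.300; wc +0.399/-0.390 → slack +0.399/-0.390; half-tol=0.395, Σhalf²=0.155630
  -B: nom -13.460 → Σnom=27.840; wc +0.190/-0.167 → slack +0.589/-0.557; half-tol=0.178, Σhalf²=0.187493
  +C: nom +7.200 → Σnom=35.040; wc +0.110/-0.410 → slack +0.699/-0.967; half-tol=0.260, Σhalf²=0.255092
  -D: nom -5.900 → Σnom=29.140; wc +0.362/-0.362 → slack +1.061/-1.329; half-tol=0.362, Σhalf²=0.386136
  +E: nom +29.270 → Σnom=58.410; wc +0.400/-0.400 → slack +1.461/-1.729; half-tol=0.400, Σhalf²=0.546137
Nominal = 58.410. Worst-case = [58.410 - 1.729, 58.410 + 1.461] = [56.681, 59.871]. RSS = √0.546137 = 0.739.

nominal=58.410 wc=[56.681,59.871] rss=0.739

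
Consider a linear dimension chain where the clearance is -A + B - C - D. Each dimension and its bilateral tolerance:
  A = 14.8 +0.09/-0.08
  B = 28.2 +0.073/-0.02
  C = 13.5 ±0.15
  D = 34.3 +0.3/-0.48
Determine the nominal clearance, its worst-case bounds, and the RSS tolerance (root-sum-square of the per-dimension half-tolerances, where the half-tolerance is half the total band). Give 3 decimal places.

Stack each dimension's contribution:
  -A: nom -14.800 → Σnom=-14.800; wc +0.080/-0.090 → slack +0.080/-0.090; half-tol=0.085, Σhalf²=0.007225
  +B: nom +28.200 → Σnom=13.400; wc +0.073/-0.020 → slack +0.153/-0.110; half-tol=0.046, Σhalf²=0.009387
  -C: nom -13.500 → Σnom=-0.100; wc +0.150/-0.150 → slack +0.303/-0.260; half-tol=0.150, Σhalf²=0.031887
  -D: nom -34.300 → Σnom=-34.400; wc +0.480/-0.300 → slack +0.783/-0.560; half-tol=0.390, Σhalf²=0.183987
Nominal = -34.400. Worst-case = [-34.400 - 0.560, -34.400 + 0.783] = [-34.960, -33.617]. RSS = √0.183987 = 0.429.

nominal=-34.400 wc=[-34.960,-33.617] rss=0.429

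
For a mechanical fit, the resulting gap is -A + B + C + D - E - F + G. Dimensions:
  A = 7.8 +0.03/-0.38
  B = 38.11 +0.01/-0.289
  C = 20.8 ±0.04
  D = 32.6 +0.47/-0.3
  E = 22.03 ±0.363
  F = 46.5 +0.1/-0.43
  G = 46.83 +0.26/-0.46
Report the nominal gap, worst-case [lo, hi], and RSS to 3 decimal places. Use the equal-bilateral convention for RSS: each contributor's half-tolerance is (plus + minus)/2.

nominal=62.010 wc=[60.428,63.963] rss=0.739

Stack each dimension's contribution:
  -A: nom -7.800 → Σnom=-7.800; wc +0.380/-0.030 → slack +0.380/-0.030; half-tol=0.205, Σhalf²=0.042025
  +B: nom +38.110 → Σnom=30.310; wc +0.010/-0.289 → slack +0.390/-0.319; half-tol=0.149, Σhalf²=0.064375
  +C: nom +20.800 → Σnom=51.110; wc +0.040/-0.040 → slack +0.430/-0.359; half-tol=0.040, Σhalf²=0.065975
  +D: nom +32.600 → Σnom=83.710; wc +0.470/-0.300 → slack +0.900/-0.659; half-tol=0.385, Σhalf²=0.214200
  -E: nom -22.030 → Σnom=61.680; wc +0.363/-0.363 → slack +1.263/-1.022; half-tol=0.363, Σhalf²=0.345969
  -F: nom -46.500 → Σnom=15.180; wc +0.430/-0.100 → slack +1.693/-1.122; half-tol=0.265, Σhalf²=0.416194
  +G: nom +46.830 → Σnom=62.010; wc +0.260/-0.460 → slack +1.953/-1.582; half-tol=0.360, Σhalf²=0.545794
Nominal = 62.010. Worst-case = [62.010 - 1.582, 62.010 + 1.953] = [60.428, 63.963]. RSS = √0.545794 = 0.739.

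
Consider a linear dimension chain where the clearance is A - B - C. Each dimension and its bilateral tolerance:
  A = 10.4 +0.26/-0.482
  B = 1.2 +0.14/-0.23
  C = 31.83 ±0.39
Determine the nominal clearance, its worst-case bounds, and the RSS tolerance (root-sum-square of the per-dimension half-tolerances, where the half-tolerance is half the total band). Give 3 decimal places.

Stack each dimension's contribution:
  +A: nom +10.400 → Σnom=10.400; wc +0.260/-0.482 → slack +0.260/-0.482; half-tol=0.371, Σhalf²=0.137641
  -B: nom -1.200 → Σnom=9.200; wc +0.230/-0.140 → slack +0.490/-0.622; half-tol=0.185, Σhalf²=0.171866
  -C: nom -31.830 → Σnom=-22.630; wc +0.390/-0.390 → slack +0.880/-1.012; half-tol=0.390, Σhalf²=0.323966
Nominal = -22.630. Worst-case = [-22.630 - 1.012, -22.630 + 0.880] = [-23.642, -21.750]. RSS = √0.323966 = 0.569.

nominal=-22.630 wc=[-23.642,-21.750] rss=0.569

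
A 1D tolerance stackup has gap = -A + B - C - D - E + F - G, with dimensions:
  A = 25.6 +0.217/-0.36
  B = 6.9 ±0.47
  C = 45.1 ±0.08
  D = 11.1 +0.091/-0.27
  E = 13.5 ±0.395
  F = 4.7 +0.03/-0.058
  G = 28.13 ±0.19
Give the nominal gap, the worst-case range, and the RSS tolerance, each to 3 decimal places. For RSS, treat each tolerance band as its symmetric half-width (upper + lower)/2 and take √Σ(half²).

nominal=-111.830 wc=[-113.331,-110.035] rss=0.733

Stack each dimension's contribution:
  -A: nom -25.600 → Σnom=-25.600; wc +0.360/-0.217 → slack +0.360/-0.217; half-tol=0.288, Σhalf²=0.083232
  +B: nom +6.900 → Σnom=-18.700; wc +0.470/-0.470 → slack +0.830/-0.687; half-tol=0.470, Σhalf²=0.304132
  -C: nom -45.100 → Σnom=-63.800; wc +0.080/-0.080 → slack +0.910/-0.767; half-tol=0.080, Σhalf²=0.310532
  -D: nom -11.100 → Σnom=-74.900; wc +0.270/-0.091 → slack +1.180/-0.858; half-tol=0.180, Σhalf²=0.343112
  -E: nom -13.500 → Σnom=-88.400; wc +0.395/-0.395 → slack +1.575/-1.253; half-tol=0.395, Σhalf²=0.499138
  +F: nom +4.700 → Σnom=-83.700; wc +0.030/-0.058 → slack +1.605/-1.311; half-tol=0.044, Σhalf²=0.501074
  -G: nom -28.130 → Σnom=-111.830; wc +0.190/-0.190 → slack +1.795/-1.501; half-tol=0.190, Σhalf²=0.537174
Nominal = -111.830. Worst-case = [-111.830 - 1.501, -111.830 + 1.795] = [-113.331, -110.035]. RSS = √0.537174 = 0.733.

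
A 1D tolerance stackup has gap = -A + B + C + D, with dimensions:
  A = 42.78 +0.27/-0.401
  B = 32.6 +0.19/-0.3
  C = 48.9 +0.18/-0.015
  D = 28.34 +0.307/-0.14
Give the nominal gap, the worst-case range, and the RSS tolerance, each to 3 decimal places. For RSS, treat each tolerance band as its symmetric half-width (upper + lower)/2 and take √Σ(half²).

nominal=67.060 wc=[66.335,68.138] rss=0.482

Stack each dimension's contribution:
  -A: nom -42.780 → Σnom=-42.780; wc +0.401/-0.270 → slack +0.401/-0.270; half-tol=0.336, Σhalf²=0.112560
  +B: nom +32.600 → Σnom=-10.180; wc +0.190/-0.300 → slack +0.591/-0.570; half-tol=0.245, Σhalf²=0.172585
  +C: nom +48.900 → Σnom=38.720; wc +0.180/-0.015 → slack +0.771/-0.585; half-tol=0.098, Σhalf²=0.182092
  +D: nom +28.340 → Σnom=67.060; wc +0.307/-0.140 → slack +1.078/-0.725; half-tol=0.224, Σhalf²=0.232044
Nominal = 67.060. Worst-case = [67.060 - 0.725, 67.060 + 1.078] = [66.335, 68.138]. RSS = √0.232044 = 0.482.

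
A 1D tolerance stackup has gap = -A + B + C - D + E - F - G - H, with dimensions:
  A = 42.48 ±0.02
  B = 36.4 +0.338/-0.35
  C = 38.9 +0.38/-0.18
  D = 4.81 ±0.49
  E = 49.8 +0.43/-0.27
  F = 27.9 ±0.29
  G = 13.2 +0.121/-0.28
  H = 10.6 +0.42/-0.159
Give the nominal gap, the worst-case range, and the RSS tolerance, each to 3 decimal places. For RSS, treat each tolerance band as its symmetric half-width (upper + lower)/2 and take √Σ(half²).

nominal=26.110 wc=[23.969,28.497] rss=0.876

Stack each dimension's contribution:
  -A: nom -42.480 → Σnom=-42.480; wc +0.020/-0.020 → slack +0.020/-0.020; half-tol=0.020, Σhalf²=0.000400
  +B: nom +36.400 → Σnom=-6.080; wc +0.338/-0.350 → slack +0.358/-0.370; half-tol=0.344, Σhalf²=0.118736
  +C: nom +38.900 → Σnom=32.820; wc +0.380/-0.180 → slack +0.738/-0.550; half-tol=0.280, Σhalf²=0.197136
  -D: nom -4.810 → Σnom=28.010; wc +0.490/-0.490 → slack +1.228/-1.040; half-tol=0.490, Σhalf²=0.437236
  +E: nom +49.800 → Σnom=77.810; wc +0.430/-0.270 → slack +1.658/-1.310; half-tol=0.350, Σhalf²=0.559736
  -F: nom -27.900 → Σnom=49.910; wc +0.290/-0.290 → slack +1.948/-1.600; half-tol=0.290, Σhalf²=0.643836
  -G: nom -13.200 → Σnom=36.710; wc +0.280/-0.121 → slack +2.228/-1.721; half-tol=0.201, Σhalf²=0.684036
  -H: nom -10.600 → Σnom=26.110; wc +0.159/-0.420 → slack +2.387/-2.141; half-tol=0.289, Σhalf²=0.767846
Nominal = 26.110. Worst-case = [26.110 - 2.141, 26.110 + 2.387] = [23.969, 28.497]. RSS = √0.767846 = 0.876.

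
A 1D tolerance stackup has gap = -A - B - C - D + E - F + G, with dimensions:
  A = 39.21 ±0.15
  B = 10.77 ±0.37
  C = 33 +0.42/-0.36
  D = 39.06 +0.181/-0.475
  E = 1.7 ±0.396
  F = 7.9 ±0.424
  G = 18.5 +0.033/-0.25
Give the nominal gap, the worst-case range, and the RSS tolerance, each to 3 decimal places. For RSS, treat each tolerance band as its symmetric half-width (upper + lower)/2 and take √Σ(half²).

Stack each dimension's contribution:
  -A: nom -39.210 → Σnom=-39.210; wc +0.150/-0.150 → slack +0.150/-0.150; half-tol=0.150, Σhalf²=0.022500
  -B: nom -10.770 → Σnom=-49.980; wc +0.370/-0.370 → slack +0.520/-0.520; half-tol=0.370, Σhalf²=0.159400
  -C: nom -33.000 → Σnom=-82.980; wc +0.360/-0.420 → slack +0.880/-0.940; half-tol=0.390, Σhalf²=0.311500
  -D: nom -39.060 → Σnom=-122.040; wc +0.475/-0.181 → slack +1.355/-1.121; half-tol=0.328, Σhalf²=0.419084
  +E: nom +1.700 → Σnom=-120.340; wc +0.396/-0.396 → slack +1.751/-1.517; half-tol=0.396, Σhalf²=0.575900
  -F: nom -7.900 → Σnom=-128.240; wc +0.424/-0.424 → slack +2.175/-1.941; half-tol=0.424, Σhalf²=0.755676
  +G: nom +18.500 → Σnom=-109.740; wc +0.033/-0.250 → slack +2.208/-2.191; half-tol=0.142, Σhalf²=0.775698
Nominal = -109.740. Worst-case = [-109.740 - 2.191, -109.740 + 2.208] = [-111.931, -107.532]. RSS = √0.775698 = 0.881.

nominal=-109.740 wc=[-111.931,-107.532] rss=0.881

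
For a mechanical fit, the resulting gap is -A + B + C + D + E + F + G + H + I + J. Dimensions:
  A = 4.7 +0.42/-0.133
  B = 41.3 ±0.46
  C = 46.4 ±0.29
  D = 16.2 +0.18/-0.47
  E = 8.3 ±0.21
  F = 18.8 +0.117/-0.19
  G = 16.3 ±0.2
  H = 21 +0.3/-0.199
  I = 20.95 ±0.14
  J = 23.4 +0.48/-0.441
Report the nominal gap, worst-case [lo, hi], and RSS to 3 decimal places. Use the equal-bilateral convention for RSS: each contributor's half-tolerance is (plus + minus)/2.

nominal=207.950 wc=[204.930,210.460] rss=0.938

Stack each dimension's contribution:
  -A: nom -4.700 → Σnom=-4.700; wc +0.133/-0.420 → slack +0.133/-0.420; half-tol=0.276, Σhalf²=0.076452
  +B: nom +41.300 → Σnom=36.600; wc +0.460/-0.460 → slack +0.593/-0.880; half-tol=0.460, Σhalf²=0.288052
  +C: nom +46.400 → Σnom=83.000; wc +0.290/-0.290 → slack +0.883/-1.170; half-tol=0.290, Σhalf²=0.372152
  +D: nom +16.200 → Σnom=99.200; wc +0.180/-0.470 → slack +1.063/-1.640; half-tol=0.325, Σhalf²=0.477777
  +E: nom +8.300 → Σnom=107.500; wc +0.210/-0.210 → slack +1.273/-1.850; half-tol=0.210, Σhalf²=0.521877
  +F: nom +18.800 → Σnom=126.300; wc +0.117/-0.190 → slack +1.390/-2.040; half-tol=0.153, Σhalf²=0.545439
  +G: nom +16.300 → Σnom=142.600; wc +0.200/-0.200 → slack +1.590/-2.240; half-tol=0.200, Σhalf²=0.585440
  +H: nom +21.000 → Σnom=163.600; wc +0.300/-0.199 → slack +1.890/-2.439; half-tol=0.249, Σhalf²=0.647690
  +I: nom +20.950 → Σnom=184.550; wc +0.140/-0.140 → slack +2.030/-2.579; half-tol=0.140, Σhalf²=0.667290
  +J: nom +23.400 → Σnom=207.950; wc +0.480/-0.441 → slack +2.510/-3.020; half-tol=0.461, Σhalf²=0.879350
Nominal = 207.950. Worst-case = [207.950 - 3.020, 207.950 + 2.510] = [204.930, 210.460]. RSS = √0.879350 = 0.938.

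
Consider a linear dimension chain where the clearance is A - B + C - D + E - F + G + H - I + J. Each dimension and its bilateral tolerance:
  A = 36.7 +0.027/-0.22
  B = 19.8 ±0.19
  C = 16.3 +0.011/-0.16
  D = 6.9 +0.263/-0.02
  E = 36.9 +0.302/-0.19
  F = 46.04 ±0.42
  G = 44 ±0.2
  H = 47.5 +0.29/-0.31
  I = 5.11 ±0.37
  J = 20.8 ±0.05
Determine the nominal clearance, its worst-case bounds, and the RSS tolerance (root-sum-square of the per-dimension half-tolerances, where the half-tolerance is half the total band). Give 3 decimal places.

Stack each dimension's contribution:
  +A: nom +36.700 → Σnom=36.700; wc +0.027/-0.220 → slack +0.027/-0.220; half-tol=0.123, Σhalf²=0.015252
  -B: nom -19.800 → Σnom=16.900; wc +0.190/-0.190 → slack +0.217/-0.410; half-tol=0.190, Σhalf²=0.051352
  +C: nom +16.300 → Σnom=33.200; wc +0.011/-0.160 → slack +0.228/-0.570; half-tol=0.086, Σhalf²=0.058663
  -D: nom -6.900 → Σnom=26.300; wc +0.020/-0.263 → slack +0.248/-0.833; half-tol=0.142, Σhalf²=0.078685
  +E: nom +36.900 → Σnom=63.200; wc +0.302/-0.190 → slack +0.550/-1.023; half-tol=0.246, Σhalf²=0.139201
  -F: nom -46.040 → Σnom=17.160; wc +0.420/-0.420 → slack +0.970/-1.443; half-tol=0.420, Σhalf²=0.315601
  +G: nom +44.000 → Σnom=61.160; wc +0.200/-0.200 → slack +1.170/-1.643; half-tol=0.200, Σhalf²=0.355601
  +H: nom +47.500 → Σnom=108.660; wc +0.290/-0.310 → slack +1.460/-1.953; half-tol=0.300, Σhalf²=0.445601
  -I: nom -5.110 → Σnom=103.550; wc +0.370/-0.370 → slack +1.830/-2.323; half-tol=0.370, Σhalf²=0.582501
  +J: nom +20.800 → Σnom=124.350; wc +0.050/-0.050 → slack +1.880/-2.373; half-tol=0.050, Σhalf²=0.585001
Nominal = 124.350. Worst-case = [124.350 - 2.373, 124.350 + 1.880] = [121.977, 126.230]. RSS = √0.585001 = 0.765.

nominal=124.350 wc=[121.977,126.230] rss=0.765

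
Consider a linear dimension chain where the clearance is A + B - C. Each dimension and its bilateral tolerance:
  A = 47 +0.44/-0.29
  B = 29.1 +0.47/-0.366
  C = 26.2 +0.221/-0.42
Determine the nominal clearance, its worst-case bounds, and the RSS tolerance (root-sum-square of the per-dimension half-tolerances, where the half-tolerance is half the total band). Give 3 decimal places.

Stack each dimension's contribution:
  +A: nom +47.000 → Σnom=47.000; wc +0.440/-0.290 → slack +0.440/-0.290; half-tol=0.365, Σhalf²=0.133225
  +B: nom +29.100 → Σnom=76.100; wc +0.470/-0.366 → slack +0.910/-0.656; half-tol=0.418, Σhalf²=0.307949
  -C: nom -26.200 → Σnom=49.900; wc +0.420/-0.221 → slack +1.330/-0.877; half-tol=0.321, Σhalf²=0.410669
Nominal = 49.900. Worst-case = [49.900 - 0.877, 49.900 + 1.330] = [49.023, 51.230]. RSS = √0.410669 = 0.641.

nominal=49.900 wc=[49.023,51.230] rss=0.641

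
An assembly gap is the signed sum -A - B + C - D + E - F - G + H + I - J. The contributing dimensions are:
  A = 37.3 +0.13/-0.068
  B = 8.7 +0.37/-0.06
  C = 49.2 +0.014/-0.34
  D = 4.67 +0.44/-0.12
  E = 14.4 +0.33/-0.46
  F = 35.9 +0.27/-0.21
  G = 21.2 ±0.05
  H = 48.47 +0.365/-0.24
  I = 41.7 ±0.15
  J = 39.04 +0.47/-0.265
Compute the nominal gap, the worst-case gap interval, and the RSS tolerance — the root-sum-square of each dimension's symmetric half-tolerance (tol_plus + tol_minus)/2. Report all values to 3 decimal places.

Stack each dimension's contribution:
  -A: nom -37.300 → Σnom=-37.300; wc +0.068/-0.130 → slack +0.068/-0.130; half-tol=0.099, Σhalf²=0.009801
  -B: nom -8.700 → Σnom=-46.000; wc +0.060/-0.370 → slack +0.128/-0.500; half-tol=0.215, Σhalf²=0.056026
  +C: nom +49.200 → Σnom=3.200; wc +0.014/-0.340 → slack +0.142/-0.840; half-tol=0.177, Σhalf²=0.087355
  -D: nom -4.670 → Σnom=-1.470; wc +0.120/-0.440 → slack +0.262/-1.280; half-tol=0.280, Σhalf²=0.165755
  +E: nom +14.400 → Σnom=12.930; wc +0.330/-0.460 → slack +0.592/-1.740; half-tol=0.395, Σhalf²=0.321780
  -F: nom -35.900 → Σnom=-22.970; wc +0.210/-0.270 → slack +0.802/-2.010; half-tol=0.240, Σhalf²=0.379380
  -G: nom -21.200 → Σnom=-44.170; wc +0.050/-0.050 → slack +0.852/-2.060; half-tol=0.050, Σhalf²=0.381880
  +H: nom +48.470 → Σnom=4.300; wc +0.365/-0.240 → slack +1.217/-2.300; half-tol=0.302, Σhalf²=0.473386
  +I: nom +41.700 → Σnom=46.000; wc +0.150/-0.150 → slack +1.367/-2.450; half-tol=0.150, Σhalf²=0.495886
  -J: nom -39.040 → Σnom=6.960; wc +0.265/-0.470 → slack +1.632/-2.920; half-tol=0.367, Σhalf²=0.630943
Nominal = 6.960. Worst-case = [6.960 - 2.920, 6.960 + 1.632] = [4.040, 8.592]. RSS = √0.630943 = 0.794.

nominal=6.960 wc=[4.040,8.592] rss=0.794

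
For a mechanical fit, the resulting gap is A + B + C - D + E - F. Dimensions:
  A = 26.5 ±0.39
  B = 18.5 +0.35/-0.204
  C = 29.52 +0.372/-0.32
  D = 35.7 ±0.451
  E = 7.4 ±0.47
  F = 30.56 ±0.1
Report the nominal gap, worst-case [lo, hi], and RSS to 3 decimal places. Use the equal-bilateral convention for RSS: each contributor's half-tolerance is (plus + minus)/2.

Stack each dimension's contribution:
  +A: nom +26.500 → Σnom=26.500; wc +0.390/-0.390 → slack +0.390/-0.390; half-tol=0.390, Σhalf²=0.152100
  +B: nom +18.500 → Σnom=45.000; wc +0.350/-0.204 → slack +0.740/-0.594; half-tol=0.277, Σhalf²=0.228829
  +C: nom +29.520 → Σnom=74.520; wc +0.372/-0.320 → slack +1.112/-0.914; half-tol=0.346, Σhalf²=0.348545
  -D: nom -35.700 → Σnom=38.820; wc +0.451/-0.451 → slack +1.563/-1.365; half-tol=0.451, Σhalf²=0.551946
  +E: nom +7.400 → Σnom=46.220; wc +0.470/-0.470 → slack +2.033/-1.835; half-tol=0.470, Σhalf²=0.772846
  -F: nom -30.560 → Σnom=15.660; wc +0.100/-0.100 → slack +2.133/-1.935; half-tol=0.100, Σhalf²=0.782846
Nominal = 15.660. Worst-case = [15.660 - 1.935, 15.660 + 2.133] = [13.725, 17.793]. RSS = √0.782846 = 0.885.

nominal=15.660 wc=[13.725,17.793] rss=0.885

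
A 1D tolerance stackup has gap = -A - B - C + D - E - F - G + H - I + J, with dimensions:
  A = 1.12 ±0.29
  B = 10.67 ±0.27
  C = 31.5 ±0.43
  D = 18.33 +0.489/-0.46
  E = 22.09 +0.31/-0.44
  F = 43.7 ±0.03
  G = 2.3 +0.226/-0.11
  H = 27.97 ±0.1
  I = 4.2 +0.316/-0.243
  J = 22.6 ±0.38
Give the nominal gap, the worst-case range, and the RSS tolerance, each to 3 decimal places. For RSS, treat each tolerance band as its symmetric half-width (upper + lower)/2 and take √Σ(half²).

Stack each dimension's contribution:
  -A: nom -1.120 → Σnom=-1.120; wc +0.290/-0.290 → slack +0.290/-0.290; half-tol=0.290, Σhalf²=0.084100
  -B: nom -10.670 → Σnom=-11.790; wc +0.270/-0.270 → slack +0.560/-0.560; half-tol=0.270, Σhalf²=0.157000
  -C: nom -31.500 → Σnom=-43.290; wc +0.430/-0.430 → slack +0.990/-0.990; half-tol=0.430, Σhalf²=0.341900
  +D: nom +18.330 → Σnom=-24.960; wc +0.489/-0.460 → slack +1.479/-1.450; half-tol=0.475, Σhalf²=0.567050
  -E: nom -22.090 → Σnom=-47.050; wc +0.440/-0.310 → slack +1.919/-1.760; half-tol=0.375, Σhalf²=0.707675
  -F: nom -43.700 → Σnom=-90.750; wc +0.030/-0.030 → slack +1.949/-1.790; half-tol=0.030, Σhalf²=0.708575
  -G: nom -2.300 → Σnom=-93.050; wc +0.110/-0.226 → slack +2.059/-2.016; half-tol=0.168, Σhalf²=0.736799
  +H: nom +27.970 → Σnom=-65.080; wc +0.100/-0.100 → slack +2.159/-2.116; half-tol=0.100, Σhalf²=0.746799
  -I: nom -4.200 → Σnom=-69.280; wc +0.243/-0.316 → slack +2.402/-2.432; half-tol=0.279, Σhalf²=0.824920
  +J: nom +22.600 → Σnom=-46.680; wc +0.380/-0.380 → slack +2.782/-2.812; half-tol=0.380, Σhalf²=0.969320
Nominal = -46.680. Worst-case = [-46.680 - 2.812, -46.680 + 2.782] = [-49.492, -43.898]. RSS = √0.969320 = 0.985.

nominal=-46.680 wc=[-49.492,-43.898] rss=0.985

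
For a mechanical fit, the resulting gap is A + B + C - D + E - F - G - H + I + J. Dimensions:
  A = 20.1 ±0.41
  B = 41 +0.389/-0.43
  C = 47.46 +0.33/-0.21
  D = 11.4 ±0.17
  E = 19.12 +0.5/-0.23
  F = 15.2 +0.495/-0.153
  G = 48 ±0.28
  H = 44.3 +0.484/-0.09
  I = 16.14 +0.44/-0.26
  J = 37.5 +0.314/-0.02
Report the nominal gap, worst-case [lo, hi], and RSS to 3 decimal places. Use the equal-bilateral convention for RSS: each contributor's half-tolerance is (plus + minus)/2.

nominal=62.420 wc=[59.431,65.496] rss=0.993

Stack each dimension's contribution:
  +A: nom +20.100 → Σnom=20.100; wc +0.410/-0.410 → slack +0.410/-0.410; half-tol=0.410, Σhalf²=0.168100
  +B: nom +41.000 → Σnom=61.100; wc +0.389/-0.430 → slack +0.799/-0.840; half-tol=0.409, Σhalf²=0.335790
  +C: nom +47.460 → Σnom=108.560; wc +0.330/-0.210 → slack +1.129/-1.050; half-tol=0.270, Σhalf²=0.408690
  -D: nom -11.400 → Σnom=97.160; wc +0.170/-0.170 → slack +1.299/-1.220; half-tol=0.170, Σhalf²=0.437590
  +E: nom +19.120 → Σnom=116.280; wc +0.500/-0.230 → slack +1.799/-1.450; half-tol=0.365, Σhalf²=0.570815
  -F: nom -15.200 → Σnom=101.080; wc +0.153/-0.495 → slack +1.952/-1.945; half-tol=0.324, Σhalf²=0.675791
  -G: nom -48.000 → Σnom=53.080; wc +0.280/-0.280 → slack +2.232/-2.225; half-tol=0.280, Σhalf²=0.754191
  -H: nom -44.300 → Σnom=8.780; wc +0.090/-0.484 → slack +2.322/-2.709; half-tol=0.287, Σhalf²=0.836560
  +I: nom +16.140 → Σnom=24.920; wc +0.440/-0.260 → slack +2.762/-2.969; half-tol=0.350, Σhalf²=0.959060
  +J: nom +37.500 → Σnom=62.420; wc +0.314/-0.020 → slack +3.076/-2.989; half-tol=0.167, Σhalf²=0.986949
Nominal = 62.420. Worst-case = [62.420 - 2.989, 62.420 + 3.076] = [59.431, 65.496]. RSS = √0.986949 = 0.993.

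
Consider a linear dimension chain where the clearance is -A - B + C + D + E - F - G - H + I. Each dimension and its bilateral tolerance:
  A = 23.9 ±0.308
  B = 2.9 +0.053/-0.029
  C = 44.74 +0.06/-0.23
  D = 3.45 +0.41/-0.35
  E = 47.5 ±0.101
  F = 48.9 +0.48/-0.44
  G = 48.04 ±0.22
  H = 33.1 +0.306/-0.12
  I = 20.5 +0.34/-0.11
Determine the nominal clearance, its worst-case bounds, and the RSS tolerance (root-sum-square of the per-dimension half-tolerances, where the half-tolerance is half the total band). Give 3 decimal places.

nominal=-40.650 wc=[-42.808,-38.622] rss=0.793

Stack each dimension's contribution:
  -A: nom -23.900 → Σnom=-23.900; wc +0.308/-0.308 → slack +0.308/-0.308; half-tol=0.308, Σhalf²=0.094864
  -B: nom -2.900 → Σnom=-26.800; wc +0.029/-0.053 → slack +0.337/-0.361; half-tol=0.041, Σhalf²=0.096545
  +C: nom +44.740 → Σnom=17.940; wc +0.060/-0.230 → slack +0.397/-0.591; half-tol=0.145, Σhalf²=0.117570
  +D: nom +3.450 → Σnom=21.390; wc +0.410/-0.350 → slack +0.807/-0.941; half-tol=0.380, Σhalf²=0.261970
  +E: nom +47.500 → Σnom=68.890; wc +0.101/-0.101 → slack +0.908/-1.042; half-tol=0.101, Σhalf²=0.272171
  -F: nom -48.900 → Σnom=19.990; wc +0.440/-0.480 → slack +1.348/-1.522; half-tol=0.460, Σhalf²=0.483771
  -G: nom -48.040 → Σnom=-28.050; wc +0.220/-0.220 → slack +1.568/-1.742; half-tol=0.220, Σhalf²=0.532171
  -H: nom -33.100 → Σnom=-61.150; wc +0.120/-0.306 → slack +1.688/-2.048; half-tol=0.213, Σhalf²=0.577540
  +I: nom +20.500 → Σnom=-40.650; wc +0.340/-0.110 → slack +2.028/-2.158; half-tol=0.225, Σhalf²=0.628165
Nominal = -40.650. Worst-case = [-40.650 - 2.158, -40.650 + 2.028] = [-42.808, -38.622]. RSS = √0.628165 = 0.793.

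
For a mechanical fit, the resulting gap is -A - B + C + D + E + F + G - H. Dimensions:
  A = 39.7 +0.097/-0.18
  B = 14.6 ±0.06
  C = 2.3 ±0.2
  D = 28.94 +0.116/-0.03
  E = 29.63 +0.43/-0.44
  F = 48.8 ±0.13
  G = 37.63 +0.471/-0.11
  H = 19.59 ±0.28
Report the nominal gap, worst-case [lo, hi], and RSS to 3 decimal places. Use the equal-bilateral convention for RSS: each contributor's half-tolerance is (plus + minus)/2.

nominal=73.410 wc=[72.063,75.277] rss=0.661

Stack each dimension's contribution:
  -A: nom -39.700 → Σnom=-39.700; wc +0.180/-0.097 → slack +0.180/-0.097; half-tol=0.139, Σhalf²=0.019182
  -B: nom -14.600 → Σnom=-54.300; wc +0.060/-0.060 → slack +0.240/-0.157; half-tol=0.060, Σhalf²=0.022782
  +C: nom +2.300 → Σnom=-52.000; wc +0.200/-0.200 → slack +0.440/-0.357; half-tol=0.200, Σhalf²=0.062782
  +D: nom +28.940 → Σnom=-23.060; wc +0.116/-0.030 → slack +0.556/-0.387; half-tol=0.073, Σhalf²=0.068111
  +E: nom +29.630 → Σnom=6.570; wc +0.430/-0.440 → slack +0.986/-0.827; half-tol=0.435, Σhalf²=0.257336
  +F: nom +48.800 → Σnom=55.370; wc +0.130/-0.130 → slack +1.116/-0.957; half-tol=0.130, Σhalf²=0.274236
  +G: nom +37.630 → Σnom=93.000; wc +0.471/-0.110 → slack +1.587/-1.067; half-tol=0.290, Σhalf²=0.358627
  -H: nom -19.590 → Σnom=73.410; wc +0.280/-0.280 → slack +1.867/-1.347; half-tol=0.280, Σhalf²=0.437027
Nominal = 73.410. Worst-case = [73.410 - 1.347, 73.410 + 1.867] = [72.063, 75.277]. RSS = √0.437027 = 0.661.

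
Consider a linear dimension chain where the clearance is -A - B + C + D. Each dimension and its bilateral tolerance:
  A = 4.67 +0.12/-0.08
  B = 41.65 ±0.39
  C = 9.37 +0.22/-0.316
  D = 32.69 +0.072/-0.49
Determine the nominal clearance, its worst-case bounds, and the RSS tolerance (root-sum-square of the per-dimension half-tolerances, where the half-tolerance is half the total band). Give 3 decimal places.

Stack each dimension's contribution:
  -A: nom -4.670 → Σnom=-4.670; wc +0.080/-0.120 → slack +0.080/-0.120; half-tol=0.100, Σhalf²=0.010000
  -B: nom -41.650 → Σnom=-46.320; wc +0.390/-0.390 → slack +0.470/-0.510; half-tol=0.390, Σhalf²=0.162100
  +C: nom +9.370 → Σnom=-36.950; wc +0.220/-0.316 → slack +0.690/-0.826; half-tol=0.268, Σhalf²=0.233924
  +D: nom +32.690 → Σnom=-4.260; wc +0.072/-0.490 → slack +0.762/-1.316; half-tol=0.281, Σhalf²=0.312885
Nominal = -4.260. Worst-case = [-4.260 - 1.316, -4.260 + 0.762] = [-5.576, -3.498]. RSS = √0.312885 = 0.559.

nominal=-4.260 wc=[-5.576,-3.498] rss=0.559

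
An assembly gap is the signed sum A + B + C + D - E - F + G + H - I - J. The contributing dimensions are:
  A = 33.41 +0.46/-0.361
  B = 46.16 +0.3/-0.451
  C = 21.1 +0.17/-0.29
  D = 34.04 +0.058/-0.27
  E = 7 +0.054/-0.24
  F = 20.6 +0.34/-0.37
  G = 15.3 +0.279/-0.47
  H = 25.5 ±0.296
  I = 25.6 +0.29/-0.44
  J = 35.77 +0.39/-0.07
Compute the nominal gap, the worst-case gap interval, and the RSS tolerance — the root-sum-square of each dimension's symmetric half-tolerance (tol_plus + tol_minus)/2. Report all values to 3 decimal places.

Stack each dimension's contribution:
  +A: nom +33.410 → Σnom=33.410; wc +0.460/-0.361 → slack +0.460/-0.361; half-tol=0.410, Σhalf²=0.168510
  +B: nom +46.160 → Σnom=79.570; wc +0.300/-0.451 → slack +0.760/-0.812; half-tol=0.376, Σhalf²=0.309510
  +C: nom +21.100 → Σnom=100.670; wc +0.170/-0.290 → slack +0.930/-1.102; half-tol=0.230, Σhalf²=0.362410
  +D: nom +34.040 → Σnom=134.710; wc +0.058/-0.270 → slack +0.988/-1.372; half-tol=0.164, Σhalf²=0.389306
  -E: nom -7.000 → Σnom=127.710; wc +0.240/-0.054 → slack +1.228/-1.426; half-tol=0.147, Σhalf²=0.410915
  -F: nom -20.600 → Σnom=107.110; wc +0.370/-0.340 → slack +1.598/-1.766; half-tol=0.355, Σhalf²=0.536941
  +G: nom +15.300 → Σnom=122.410; wc +0.279/-0.470 → slack +1.877/-2.236; half-tol=0.374, Σhalf²=0.677191
  +H: nom +25.500 → Σnom=147.910; wc +0.296/-0.296 → slack +2.173/-2.532; half-tol=0.296, Σhalf²=0.764807
  -I: nom -25.600 → Σnom=122.310; wc +0.440/-0.290 → slack +2.613/-2.822; half-tol=0.365, Σhalf²=0.898032
  -J: nom -35.770 → Σnom=86.540; wc +0.070/-0.390 → slack +2.683/-3.212; half-tol=0.230, Σhalf²=0.950932
Nominal = 86.540. Worst-case = [86.540 - 3.212, 86.540 + 2.683] = [83.328, 89.223]. RSS = √0.950932 = 0.975.

nominal=86.540 wc=[83.328,89.223] rss=0.975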